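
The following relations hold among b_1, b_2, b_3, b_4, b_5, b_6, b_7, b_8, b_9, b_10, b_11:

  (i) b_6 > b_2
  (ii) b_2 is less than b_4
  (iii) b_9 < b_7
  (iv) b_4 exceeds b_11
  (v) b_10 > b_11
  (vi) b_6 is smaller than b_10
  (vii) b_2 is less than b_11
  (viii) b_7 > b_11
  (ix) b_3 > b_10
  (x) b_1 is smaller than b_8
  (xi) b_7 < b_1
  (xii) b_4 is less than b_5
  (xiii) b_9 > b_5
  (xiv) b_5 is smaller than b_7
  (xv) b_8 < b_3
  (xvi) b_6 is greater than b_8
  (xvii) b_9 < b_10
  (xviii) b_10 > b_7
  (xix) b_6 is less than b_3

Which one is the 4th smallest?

The consecutive relations fix a unique order: b_2 < b_11 < b_4 < b_5 < b_9 < b_7 < b_1 < b_8 < b_6 < b_10 < b_3.
Counting 4 from the smallest end gives b_5.

b_5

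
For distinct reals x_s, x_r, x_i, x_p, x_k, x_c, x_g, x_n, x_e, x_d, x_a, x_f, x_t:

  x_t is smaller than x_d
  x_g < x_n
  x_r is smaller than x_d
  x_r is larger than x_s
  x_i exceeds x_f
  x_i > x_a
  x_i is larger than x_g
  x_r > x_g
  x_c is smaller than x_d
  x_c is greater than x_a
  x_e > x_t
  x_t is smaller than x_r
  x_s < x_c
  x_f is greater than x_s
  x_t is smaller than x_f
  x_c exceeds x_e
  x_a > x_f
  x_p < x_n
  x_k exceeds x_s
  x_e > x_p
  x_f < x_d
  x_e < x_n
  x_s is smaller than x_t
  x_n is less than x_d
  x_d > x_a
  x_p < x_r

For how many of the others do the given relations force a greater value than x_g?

From x_g the given relations immediately reach x_n, x_r, x_i.
From those, x_d — 4 in total.
No other element is forced above x_g by the given relations, so the count is 4.

4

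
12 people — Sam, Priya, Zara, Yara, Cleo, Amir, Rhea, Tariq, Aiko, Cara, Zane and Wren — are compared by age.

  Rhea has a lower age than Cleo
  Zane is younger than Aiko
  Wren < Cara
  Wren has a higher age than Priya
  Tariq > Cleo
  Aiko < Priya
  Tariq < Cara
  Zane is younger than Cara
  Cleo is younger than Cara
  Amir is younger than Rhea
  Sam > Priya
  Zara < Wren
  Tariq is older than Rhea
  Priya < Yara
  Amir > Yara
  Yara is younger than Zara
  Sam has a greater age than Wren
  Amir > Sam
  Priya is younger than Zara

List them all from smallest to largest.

Each adjacent pair is fixed by a given relation: Zane < Aiko; Aiko < Priya; Priya < Yara; Yara < Zara; Zara < Wren; Wren < Sam; Sam < Amir; Amir < Rhea; Rhea < Cleo; Cleo < Tariq; Tariq < Cara. Chaining them end to end gives the full order.

Zane < Aiko < Priya < Yara < Zara < Wren < Sam < Amir < Rhea < Cleo < Tariq < Cara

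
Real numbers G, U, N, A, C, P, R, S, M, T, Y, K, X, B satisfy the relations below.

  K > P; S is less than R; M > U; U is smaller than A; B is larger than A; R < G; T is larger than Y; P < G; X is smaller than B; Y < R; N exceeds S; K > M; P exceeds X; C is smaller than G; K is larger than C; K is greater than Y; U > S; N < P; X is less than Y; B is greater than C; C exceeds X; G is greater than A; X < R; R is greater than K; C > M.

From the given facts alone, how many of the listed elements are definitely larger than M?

The elements the relations force above M are C, K, R, G, B — no chain reaches any other.
That is 5.

5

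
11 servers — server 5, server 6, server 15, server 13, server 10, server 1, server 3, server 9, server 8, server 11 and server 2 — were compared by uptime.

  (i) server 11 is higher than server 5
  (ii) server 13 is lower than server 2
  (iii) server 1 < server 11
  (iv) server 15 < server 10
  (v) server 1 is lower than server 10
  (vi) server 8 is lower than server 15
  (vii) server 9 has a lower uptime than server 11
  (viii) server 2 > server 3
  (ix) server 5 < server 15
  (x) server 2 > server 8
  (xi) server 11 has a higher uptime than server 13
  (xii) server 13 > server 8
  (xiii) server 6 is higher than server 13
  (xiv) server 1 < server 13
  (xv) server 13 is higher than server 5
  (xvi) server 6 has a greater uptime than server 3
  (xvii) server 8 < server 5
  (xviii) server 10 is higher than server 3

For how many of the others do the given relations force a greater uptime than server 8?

7

The elements the relations force above server 8 are server 5, server 13, server 11, server 15, server 10, server 2, server 6 — no chain reaches any other.
That is 7.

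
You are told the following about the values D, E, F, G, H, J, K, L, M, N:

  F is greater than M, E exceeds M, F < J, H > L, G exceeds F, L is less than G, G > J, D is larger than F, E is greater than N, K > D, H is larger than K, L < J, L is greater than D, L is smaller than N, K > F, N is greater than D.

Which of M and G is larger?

G

M < F and F < D give M < D.
With D < L: M < F < D < L.
Then L < J extends the chain to J.
Then J < G extends the chain to G.
So M < G; G is the larger of the two.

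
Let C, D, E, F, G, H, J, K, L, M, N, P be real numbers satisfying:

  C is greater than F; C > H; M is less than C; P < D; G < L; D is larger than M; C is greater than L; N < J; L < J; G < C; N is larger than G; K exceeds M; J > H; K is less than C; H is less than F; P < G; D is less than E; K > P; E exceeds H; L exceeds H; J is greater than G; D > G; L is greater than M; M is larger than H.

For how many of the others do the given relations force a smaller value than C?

7

From C the given relations immediately reach H, F, G, M, K, L.
From those, P — 7 in total.
Nothing else is reachable below C; 7 in all.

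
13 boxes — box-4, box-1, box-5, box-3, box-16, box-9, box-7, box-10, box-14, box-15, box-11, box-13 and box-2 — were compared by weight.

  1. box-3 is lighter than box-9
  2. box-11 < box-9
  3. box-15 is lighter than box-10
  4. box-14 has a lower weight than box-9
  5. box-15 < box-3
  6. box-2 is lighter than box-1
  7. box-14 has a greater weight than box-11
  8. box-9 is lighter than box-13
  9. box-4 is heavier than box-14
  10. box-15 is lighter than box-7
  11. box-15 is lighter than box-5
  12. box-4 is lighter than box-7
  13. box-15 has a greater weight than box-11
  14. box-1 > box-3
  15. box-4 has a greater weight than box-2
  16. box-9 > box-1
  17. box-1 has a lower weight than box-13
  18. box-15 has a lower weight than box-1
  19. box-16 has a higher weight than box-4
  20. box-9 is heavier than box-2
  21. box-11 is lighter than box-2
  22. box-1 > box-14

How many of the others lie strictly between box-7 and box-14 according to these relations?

The relations place box-14 below box-7. An element lies strictly between them when it is forced above box-14 and also forced below box-7.
Above box-14: {box-1, box-4, box-9, box-13, box-16}. Below box-7: {box-11, box-15, box-2, box-4}.
Intersection: {box-4} — 1.

1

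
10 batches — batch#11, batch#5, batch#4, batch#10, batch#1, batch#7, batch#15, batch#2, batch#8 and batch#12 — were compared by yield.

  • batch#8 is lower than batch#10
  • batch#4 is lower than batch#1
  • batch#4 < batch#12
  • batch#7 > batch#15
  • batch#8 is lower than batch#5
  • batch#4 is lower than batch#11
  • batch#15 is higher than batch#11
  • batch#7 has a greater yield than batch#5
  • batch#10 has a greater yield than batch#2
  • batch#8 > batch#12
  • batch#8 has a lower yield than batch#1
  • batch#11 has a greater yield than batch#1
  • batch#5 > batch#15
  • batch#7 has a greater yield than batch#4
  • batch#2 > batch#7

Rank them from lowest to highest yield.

batch#4 < batch#12 < batch#8 < batch#1 < batch#11 < batch#15 < batch#5 < batch#7 < batch#2 < batch#10

The consecutive links are each given: batch#4 < batch#12; batch#12 < batch#8; batch#8 < batch#1; batch#1 < batch#11; batch#11 < batch#15; batch#15 < batch#5; batch#5 < batch#7; batch#7 < batch#2; batch#2 < batch#10.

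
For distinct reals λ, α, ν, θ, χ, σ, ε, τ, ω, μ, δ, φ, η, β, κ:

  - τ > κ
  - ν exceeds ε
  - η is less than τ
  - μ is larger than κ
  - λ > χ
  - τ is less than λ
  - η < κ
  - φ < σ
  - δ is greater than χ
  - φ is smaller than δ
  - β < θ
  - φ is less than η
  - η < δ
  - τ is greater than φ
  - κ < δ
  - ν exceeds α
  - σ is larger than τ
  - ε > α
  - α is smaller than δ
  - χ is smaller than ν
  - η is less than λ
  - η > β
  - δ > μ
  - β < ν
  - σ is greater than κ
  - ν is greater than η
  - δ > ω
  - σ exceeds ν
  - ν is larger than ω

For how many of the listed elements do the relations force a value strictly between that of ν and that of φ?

1

Chaining upward from φ reaches: η, κ, τ, μ, λ, δ, σ.
Chaining downward from ν reaches: α, χ, β, ε, η, ω.
Strictly between φ and ν are those in both lists: η — 1 element.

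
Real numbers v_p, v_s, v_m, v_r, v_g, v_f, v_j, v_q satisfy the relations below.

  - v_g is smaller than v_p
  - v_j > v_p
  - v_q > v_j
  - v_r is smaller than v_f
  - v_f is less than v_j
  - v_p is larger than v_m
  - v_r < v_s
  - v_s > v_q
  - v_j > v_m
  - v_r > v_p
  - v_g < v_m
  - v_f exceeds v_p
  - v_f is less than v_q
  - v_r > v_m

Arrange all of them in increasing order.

Nothing is placed below v_g, so it is least; from there v_g < v_m; v_m < v_p; v_p < v_r; v_r < v_f; v_f < v_j; v_j < v_q; v_q < v_s, each given directly.

v_g < v_m < v_p < v_r < v_f < v_j < v_q < v_s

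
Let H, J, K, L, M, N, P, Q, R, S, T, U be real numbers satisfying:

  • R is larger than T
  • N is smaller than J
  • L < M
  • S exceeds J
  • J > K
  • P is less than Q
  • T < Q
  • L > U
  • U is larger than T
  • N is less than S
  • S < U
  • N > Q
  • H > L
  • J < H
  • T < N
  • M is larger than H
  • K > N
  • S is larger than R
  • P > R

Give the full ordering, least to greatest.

Nothing is placed below T, so it is least; from there T < R; R < P; P < Q; Q < N; N < K; K < J; J < S; S < U; U < L; L < H; H < M, each given directly.

T < R < P < Q < N < K < J < S < U < L < H < M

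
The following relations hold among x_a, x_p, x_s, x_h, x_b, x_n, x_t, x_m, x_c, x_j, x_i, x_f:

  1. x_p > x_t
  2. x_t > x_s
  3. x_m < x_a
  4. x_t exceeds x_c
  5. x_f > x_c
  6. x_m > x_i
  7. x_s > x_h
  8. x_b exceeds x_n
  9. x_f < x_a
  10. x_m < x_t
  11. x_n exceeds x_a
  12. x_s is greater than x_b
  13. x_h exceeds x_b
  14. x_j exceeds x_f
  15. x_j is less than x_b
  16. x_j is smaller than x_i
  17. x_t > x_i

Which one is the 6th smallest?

x_a

Chaining the given pairs: x_c < x_f < x_j < x_i < x_m < x_a < x_n < x_b < x_h < x_s < x_t < x_p.
The 6th smallest is x_a.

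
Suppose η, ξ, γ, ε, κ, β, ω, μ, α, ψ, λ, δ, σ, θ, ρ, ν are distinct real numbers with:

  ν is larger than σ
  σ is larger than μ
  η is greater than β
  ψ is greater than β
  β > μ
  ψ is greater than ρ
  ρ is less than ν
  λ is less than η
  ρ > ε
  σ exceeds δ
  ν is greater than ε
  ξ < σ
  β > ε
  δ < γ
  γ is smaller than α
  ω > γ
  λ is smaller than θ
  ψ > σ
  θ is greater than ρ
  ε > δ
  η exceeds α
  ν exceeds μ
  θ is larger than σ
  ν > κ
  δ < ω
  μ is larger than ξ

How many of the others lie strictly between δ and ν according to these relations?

3

The relations place δ below ν. An element lies strictly between them when it is forced above δ and also forced below ν.
Above δ: {γ, α, σ, ε, ω, ρ, β, θ, ψ, η}. Below ν: {κ, ξ, μ, σ, ε, ρ}.
Intersection: {σ, ε, ρ} — 3.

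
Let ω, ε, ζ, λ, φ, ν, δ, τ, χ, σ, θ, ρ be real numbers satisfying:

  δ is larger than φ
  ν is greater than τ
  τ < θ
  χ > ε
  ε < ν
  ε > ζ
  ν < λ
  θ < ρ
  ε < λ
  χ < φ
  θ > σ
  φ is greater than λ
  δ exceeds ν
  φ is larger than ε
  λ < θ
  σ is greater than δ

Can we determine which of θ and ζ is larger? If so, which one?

Link the given pairs in sequence: ζ < ε; ε < λ; λ < φ; φ < δ; δ < σ; σ < θ.
Together: ζ < ε < λ < φ < δ < σ < θ.
So θ is larger.

θ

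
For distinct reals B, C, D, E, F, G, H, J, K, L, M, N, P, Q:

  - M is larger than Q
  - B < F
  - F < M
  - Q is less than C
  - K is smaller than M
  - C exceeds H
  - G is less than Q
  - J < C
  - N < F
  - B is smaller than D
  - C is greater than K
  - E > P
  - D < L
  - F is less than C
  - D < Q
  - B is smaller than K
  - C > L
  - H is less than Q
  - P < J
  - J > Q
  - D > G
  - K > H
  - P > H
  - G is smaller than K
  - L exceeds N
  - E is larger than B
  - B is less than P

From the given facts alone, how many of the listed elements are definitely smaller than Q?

From Q the given relations immediately reach G, H, D.
From those, B — 4 in total.
Nothing else is reachable below Q; 4 in all.

4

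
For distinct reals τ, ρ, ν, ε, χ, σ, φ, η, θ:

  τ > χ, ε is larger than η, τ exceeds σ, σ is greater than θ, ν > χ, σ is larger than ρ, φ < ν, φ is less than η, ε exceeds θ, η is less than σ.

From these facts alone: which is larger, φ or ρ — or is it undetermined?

undetermined

Following every chain through φ: above φ we get η, ν, ε, σ, τ.
ρ is not reached, and no chain runs the other way from ρ to φ.
So the given relations leave the order of φ and ρ undetermined.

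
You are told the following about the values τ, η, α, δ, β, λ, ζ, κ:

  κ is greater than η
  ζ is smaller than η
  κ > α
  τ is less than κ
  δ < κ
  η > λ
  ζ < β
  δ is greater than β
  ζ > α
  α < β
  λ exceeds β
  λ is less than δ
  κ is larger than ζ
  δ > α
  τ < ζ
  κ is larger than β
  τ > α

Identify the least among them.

Chaining upward from α: directly above it, τ, ζ, β, δ, κ; then λ, η.
That covers every other element, and nothing is given below α, so α is the least.

α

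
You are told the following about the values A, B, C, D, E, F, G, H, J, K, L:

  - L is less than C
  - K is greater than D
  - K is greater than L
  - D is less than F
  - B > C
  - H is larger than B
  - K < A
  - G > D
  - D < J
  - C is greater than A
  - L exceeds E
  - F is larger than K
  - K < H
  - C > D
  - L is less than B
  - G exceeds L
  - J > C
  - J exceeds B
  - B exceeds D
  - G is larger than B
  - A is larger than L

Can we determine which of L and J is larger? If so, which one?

The relevant relations are L < K; K < A; A < C; C < B; B < J.
Together: L < K < A < C < B < J.
So J is larger.

J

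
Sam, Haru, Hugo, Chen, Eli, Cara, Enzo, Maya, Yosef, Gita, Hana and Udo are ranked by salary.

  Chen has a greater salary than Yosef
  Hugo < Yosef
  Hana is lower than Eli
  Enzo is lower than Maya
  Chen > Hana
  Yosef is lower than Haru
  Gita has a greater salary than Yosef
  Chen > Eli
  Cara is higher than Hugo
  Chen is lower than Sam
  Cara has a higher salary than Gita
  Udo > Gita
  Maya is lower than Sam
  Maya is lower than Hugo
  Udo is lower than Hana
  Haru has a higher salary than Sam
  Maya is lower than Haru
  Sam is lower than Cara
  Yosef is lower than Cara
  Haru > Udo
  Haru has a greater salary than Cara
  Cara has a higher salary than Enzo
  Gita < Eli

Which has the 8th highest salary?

Piecing the relations together gives one ordering: Enzo < Maya < Hugo < Yosef < Gita < Udo < Hana < Eli < Chen < Sam < Cara < Haru.
Counting 8 from the largest end gives Gita.

Gita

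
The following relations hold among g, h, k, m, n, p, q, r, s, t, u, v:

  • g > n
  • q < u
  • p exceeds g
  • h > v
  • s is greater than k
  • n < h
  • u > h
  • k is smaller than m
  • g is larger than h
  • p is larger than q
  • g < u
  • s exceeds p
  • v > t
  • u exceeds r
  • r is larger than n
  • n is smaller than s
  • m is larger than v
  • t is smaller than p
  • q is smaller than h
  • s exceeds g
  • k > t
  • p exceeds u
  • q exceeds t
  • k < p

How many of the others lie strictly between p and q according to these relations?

The relations place q below p. An element lies strictly between them when it is forced above q and also forced below p.
Above q: {h, g, u, s}. Below p: {t, v, k, n, r, h, g, u}.
Intersection: {h, g, u} — 3.

3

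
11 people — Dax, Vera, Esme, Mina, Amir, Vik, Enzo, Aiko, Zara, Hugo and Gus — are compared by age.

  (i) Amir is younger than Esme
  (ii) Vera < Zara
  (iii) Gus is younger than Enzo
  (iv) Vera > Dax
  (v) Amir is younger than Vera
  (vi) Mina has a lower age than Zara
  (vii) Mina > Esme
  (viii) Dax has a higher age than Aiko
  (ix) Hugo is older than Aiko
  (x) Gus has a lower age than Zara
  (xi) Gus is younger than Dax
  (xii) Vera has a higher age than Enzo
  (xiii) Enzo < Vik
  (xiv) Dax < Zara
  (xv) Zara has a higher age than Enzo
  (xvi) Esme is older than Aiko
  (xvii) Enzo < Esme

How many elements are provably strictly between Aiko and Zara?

Chaining upward from Aiko reaches: Hugo, Dax, Esme, Vera, Mina.
Chaining downward from Zara reaches: Gus, Enzo, Amir, Dax, Esme, Vera, Mina.
Strictly between Aiko and Zara are those in both lists: Dax, Esme, Vera, Mina — 4 elements.

4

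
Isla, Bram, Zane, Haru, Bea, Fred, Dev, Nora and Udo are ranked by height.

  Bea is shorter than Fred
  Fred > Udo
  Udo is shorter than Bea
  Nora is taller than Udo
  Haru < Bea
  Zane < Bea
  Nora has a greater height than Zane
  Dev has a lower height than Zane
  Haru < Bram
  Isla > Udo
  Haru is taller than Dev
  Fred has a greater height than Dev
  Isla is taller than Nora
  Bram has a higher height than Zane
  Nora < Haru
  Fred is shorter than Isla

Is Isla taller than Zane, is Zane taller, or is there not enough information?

Zane < Nora < Haru < Bea < Fred < Isla, by transitivity through Nora, Haru, Bea, Fred.
So Isla is taller.

Isla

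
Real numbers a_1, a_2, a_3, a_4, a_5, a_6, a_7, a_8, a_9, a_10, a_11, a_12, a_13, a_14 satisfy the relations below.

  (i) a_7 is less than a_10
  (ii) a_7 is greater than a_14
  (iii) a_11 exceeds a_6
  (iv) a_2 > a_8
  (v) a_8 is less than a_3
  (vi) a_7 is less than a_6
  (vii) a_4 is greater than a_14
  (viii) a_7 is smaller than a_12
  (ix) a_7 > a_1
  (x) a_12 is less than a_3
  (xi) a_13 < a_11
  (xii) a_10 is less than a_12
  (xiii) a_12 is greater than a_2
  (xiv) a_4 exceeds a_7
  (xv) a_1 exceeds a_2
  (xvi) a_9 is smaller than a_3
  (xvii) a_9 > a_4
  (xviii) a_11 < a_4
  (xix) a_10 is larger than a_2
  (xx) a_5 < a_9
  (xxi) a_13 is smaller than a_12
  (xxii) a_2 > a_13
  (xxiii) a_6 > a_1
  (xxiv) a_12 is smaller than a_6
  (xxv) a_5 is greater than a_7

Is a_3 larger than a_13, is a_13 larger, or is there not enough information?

a_3

Link the given pairs in sequence: a_13 < a_2; a_2 < a_1; a_1 < a_7; a_7 < a_10; a_10 < a_12; a_12 < a_6; a_6 < a_11; a_11 < a_4; a_4 < a_9; a_9 < a_3.
Together: a_13 < a_2 < a_1 < a_7 < a_10 < a_12 < a_6 < a_11 < a_4 < a_9 < a_3.
So a_3 is larger.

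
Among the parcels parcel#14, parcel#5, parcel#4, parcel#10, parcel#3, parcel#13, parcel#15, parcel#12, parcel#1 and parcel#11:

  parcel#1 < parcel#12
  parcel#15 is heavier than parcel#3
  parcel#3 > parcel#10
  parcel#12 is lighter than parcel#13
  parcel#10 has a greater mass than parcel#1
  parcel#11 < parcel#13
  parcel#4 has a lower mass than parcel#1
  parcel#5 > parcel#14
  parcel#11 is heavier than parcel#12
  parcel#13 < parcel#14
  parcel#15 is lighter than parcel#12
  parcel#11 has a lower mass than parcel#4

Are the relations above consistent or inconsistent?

Chaining the given relations yields parcel#4 < parcel#1 < parcel#10 < parcel#3 < parcel#15 < parcel#12 < parcel#11, so parcel#4 < parcel#11. But one relation states parcel#11 < parcel#4. These cannot both hold.

inconsistent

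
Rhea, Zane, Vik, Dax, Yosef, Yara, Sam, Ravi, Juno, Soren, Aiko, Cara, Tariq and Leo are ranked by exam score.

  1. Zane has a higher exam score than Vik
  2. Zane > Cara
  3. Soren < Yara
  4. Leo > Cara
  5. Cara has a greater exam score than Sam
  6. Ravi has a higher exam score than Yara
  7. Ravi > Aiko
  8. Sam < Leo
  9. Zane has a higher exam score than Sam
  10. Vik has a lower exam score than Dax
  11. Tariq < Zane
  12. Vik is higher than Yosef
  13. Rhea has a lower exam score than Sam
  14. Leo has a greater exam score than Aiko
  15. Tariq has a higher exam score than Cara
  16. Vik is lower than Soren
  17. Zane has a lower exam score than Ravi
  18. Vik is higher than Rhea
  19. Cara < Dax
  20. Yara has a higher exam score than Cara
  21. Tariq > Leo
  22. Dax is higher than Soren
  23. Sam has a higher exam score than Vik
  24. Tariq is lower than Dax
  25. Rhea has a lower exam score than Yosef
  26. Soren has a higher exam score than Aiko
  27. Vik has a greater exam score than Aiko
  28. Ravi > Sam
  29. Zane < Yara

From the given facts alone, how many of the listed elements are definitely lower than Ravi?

The elements the relations force below Ravi are Aiko, Rhea, Yosef, Vik, Sam, Soren, Cara, Leo, Tariq, Zane, Yara — no chain reaches any other.
That is 11.

11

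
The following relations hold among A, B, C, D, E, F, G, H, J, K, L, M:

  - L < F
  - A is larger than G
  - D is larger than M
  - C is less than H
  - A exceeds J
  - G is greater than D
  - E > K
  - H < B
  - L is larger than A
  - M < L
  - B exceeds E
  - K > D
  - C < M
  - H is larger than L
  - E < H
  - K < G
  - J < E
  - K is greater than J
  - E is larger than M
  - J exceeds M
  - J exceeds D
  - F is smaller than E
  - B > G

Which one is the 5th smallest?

K

Chaining the given pairs: C < M < D < J < K < G < A < L < F < E < H < B.
Counting 5 from the smallest end gives K.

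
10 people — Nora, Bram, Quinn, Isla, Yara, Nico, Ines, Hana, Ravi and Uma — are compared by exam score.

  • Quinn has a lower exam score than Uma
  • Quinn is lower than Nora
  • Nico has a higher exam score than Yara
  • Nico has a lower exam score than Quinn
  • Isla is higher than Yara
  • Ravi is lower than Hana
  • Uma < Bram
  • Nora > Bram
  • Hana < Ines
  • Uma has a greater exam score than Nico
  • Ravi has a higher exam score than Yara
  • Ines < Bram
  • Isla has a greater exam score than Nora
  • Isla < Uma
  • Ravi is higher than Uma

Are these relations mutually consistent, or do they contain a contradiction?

inconsistent

We have Isla < Uma stated directly, yet also Uma < Ravi < Hana < Ines < Bram < Nora < Isla by chaining the others — so Uma < Isla. Contradiction.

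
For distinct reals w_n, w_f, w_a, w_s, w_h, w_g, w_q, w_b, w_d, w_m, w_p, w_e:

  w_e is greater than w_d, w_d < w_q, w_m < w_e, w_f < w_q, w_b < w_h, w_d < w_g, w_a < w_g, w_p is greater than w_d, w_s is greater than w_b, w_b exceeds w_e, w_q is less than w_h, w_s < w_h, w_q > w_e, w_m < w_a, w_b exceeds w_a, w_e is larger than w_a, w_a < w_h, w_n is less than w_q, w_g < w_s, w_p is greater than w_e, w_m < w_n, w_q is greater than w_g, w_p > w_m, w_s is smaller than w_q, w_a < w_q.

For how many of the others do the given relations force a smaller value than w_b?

4

From w_b the given relations immediately reach w_a, w_e.
From those, w_m, w_d — 4 in total.
No other element is forced below w_b by the given relations, so the count is 4.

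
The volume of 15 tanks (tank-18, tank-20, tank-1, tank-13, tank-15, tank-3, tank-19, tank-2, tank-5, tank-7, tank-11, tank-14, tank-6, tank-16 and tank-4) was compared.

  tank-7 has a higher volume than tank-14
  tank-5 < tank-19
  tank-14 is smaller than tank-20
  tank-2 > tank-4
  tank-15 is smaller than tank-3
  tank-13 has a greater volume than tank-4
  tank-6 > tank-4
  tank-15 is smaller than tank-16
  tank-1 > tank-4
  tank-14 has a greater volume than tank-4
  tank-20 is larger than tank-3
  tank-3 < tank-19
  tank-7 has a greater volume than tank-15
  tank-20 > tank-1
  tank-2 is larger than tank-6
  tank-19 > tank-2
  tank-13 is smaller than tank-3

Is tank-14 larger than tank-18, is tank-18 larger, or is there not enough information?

undetermined

Following every chain through tank-14: above tank-14 we get tank-7, tank-20; below tank-14 we get tank-4.
tank-18 is not reached, and no chain runs the other way from tank-18 to tank-14.
So the given relations leave the order of tank-14 and tank-18 undetermined.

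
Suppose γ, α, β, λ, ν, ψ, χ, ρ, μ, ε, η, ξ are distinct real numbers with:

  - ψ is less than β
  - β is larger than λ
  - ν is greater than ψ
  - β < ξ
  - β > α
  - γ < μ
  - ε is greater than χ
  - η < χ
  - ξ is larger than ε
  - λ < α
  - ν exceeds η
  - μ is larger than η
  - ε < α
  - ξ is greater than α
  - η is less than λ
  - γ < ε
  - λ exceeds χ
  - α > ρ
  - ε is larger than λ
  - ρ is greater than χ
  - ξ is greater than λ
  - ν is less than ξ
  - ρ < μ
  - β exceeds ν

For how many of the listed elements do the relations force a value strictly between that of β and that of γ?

2

Chaining upward from γ reaches: ε, α, ξ, μ.
Chaining downward from β reaches: η, ψ, χ, λ, ρ, ε, α, ν.
Strictly between γ and β are those in both lists: ε, α — 2 elements.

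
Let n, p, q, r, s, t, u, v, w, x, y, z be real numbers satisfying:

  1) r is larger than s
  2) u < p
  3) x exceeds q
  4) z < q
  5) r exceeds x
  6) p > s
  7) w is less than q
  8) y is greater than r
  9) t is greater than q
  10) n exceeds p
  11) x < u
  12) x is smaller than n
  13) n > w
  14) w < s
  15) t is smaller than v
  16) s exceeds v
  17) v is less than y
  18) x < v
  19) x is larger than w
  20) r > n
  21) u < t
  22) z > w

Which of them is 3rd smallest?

Piecing the relations together gives one ordering: w < z < q < x < u < t < v < s < p < n < r < y.
The 3rd smallest is q.

q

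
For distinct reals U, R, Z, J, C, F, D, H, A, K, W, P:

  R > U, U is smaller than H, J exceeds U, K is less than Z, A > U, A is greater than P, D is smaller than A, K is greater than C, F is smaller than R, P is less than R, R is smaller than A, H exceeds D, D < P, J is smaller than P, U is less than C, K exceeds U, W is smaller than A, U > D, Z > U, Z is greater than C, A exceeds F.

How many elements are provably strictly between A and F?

Chaining upward from F reaches: R.
Chaining downward from A reaches: D, U, J, P, R, W.
Strictly between F and A are those in both lists: R — 1 element.

1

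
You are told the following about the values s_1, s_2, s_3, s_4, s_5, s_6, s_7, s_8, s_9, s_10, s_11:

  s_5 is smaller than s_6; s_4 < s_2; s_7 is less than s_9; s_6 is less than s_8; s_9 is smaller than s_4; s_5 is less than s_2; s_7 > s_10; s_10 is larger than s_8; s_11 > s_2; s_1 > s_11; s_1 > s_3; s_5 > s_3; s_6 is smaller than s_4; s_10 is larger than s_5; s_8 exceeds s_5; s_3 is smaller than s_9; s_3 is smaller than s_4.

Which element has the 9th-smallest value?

s_2

Piecing the relations together gives one ordering: s_3 < s_5 < s_6 < s_8 < s_10 < s_7 < s_9 < s_4 < s_2 < s_11 < s_1.
Counting 9 from the smallest end gives s_2.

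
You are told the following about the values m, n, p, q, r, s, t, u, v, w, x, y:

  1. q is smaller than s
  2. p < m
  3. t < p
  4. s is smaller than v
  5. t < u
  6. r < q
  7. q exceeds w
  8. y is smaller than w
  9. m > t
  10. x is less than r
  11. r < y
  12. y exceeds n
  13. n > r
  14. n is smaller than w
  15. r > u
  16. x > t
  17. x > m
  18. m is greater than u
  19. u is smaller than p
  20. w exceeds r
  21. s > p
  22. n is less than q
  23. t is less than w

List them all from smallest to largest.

t < u < p < m < x < r < n < y < w < q < s < v

The consecutive links are each given: t < u; u < p; p < m; m < x; x < r; r < n; n < y; y < w; w < q; q < s; s < v.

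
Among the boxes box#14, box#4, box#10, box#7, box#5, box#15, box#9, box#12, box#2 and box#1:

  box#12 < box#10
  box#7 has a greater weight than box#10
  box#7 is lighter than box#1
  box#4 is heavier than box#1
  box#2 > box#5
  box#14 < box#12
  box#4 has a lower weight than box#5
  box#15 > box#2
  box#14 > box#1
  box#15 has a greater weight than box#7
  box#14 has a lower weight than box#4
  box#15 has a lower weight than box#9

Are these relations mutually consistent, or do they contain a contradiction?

Chaining the given relations yields box#14 < box#12 < box#10 < box#7 < box#1, so box#14 < box#1. But one relation states box#1 < box#14. These cannot both hold.

inconsistent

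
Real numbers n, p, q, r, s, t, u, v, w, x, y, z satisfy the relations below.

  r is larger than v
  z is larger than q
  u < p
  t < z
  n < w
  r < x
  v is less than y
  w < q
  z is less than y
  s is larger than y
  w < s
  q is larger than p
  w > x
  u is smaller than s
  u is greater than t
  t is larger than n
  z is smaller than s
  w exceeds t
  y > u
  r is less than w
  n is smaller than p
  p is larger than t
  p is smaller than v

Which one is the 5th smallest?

v

Chaining the given pairs: n < t < u < p < v < r < x < w < q < z < y < s.
The 5th smallest is v.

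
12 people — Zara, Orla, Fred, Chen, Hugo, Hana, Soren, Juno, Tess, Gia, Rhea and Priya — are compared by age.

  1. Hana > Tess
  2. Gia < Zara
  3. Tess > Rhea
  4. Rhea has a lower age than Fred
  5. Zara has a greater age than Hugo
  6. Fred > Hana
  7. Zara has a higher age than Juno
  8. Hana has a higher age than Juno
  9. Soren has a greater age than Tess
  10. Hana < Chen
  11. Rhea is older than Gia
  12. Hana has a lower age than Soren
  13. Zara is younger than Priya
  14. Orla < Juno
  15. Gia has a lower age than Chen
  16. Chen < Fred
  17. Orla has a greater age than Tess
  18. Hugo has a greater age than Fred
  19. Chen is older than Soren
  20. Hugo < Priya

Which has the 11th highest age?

Rhea

Piecing the relations together gives one ordering: Gia < Rhea < Tess < Orla < Juno < Hana < Soren < Chen < Fred < Hugo < Zara < Priya.
Counting 11 from the largest end gives Rhea.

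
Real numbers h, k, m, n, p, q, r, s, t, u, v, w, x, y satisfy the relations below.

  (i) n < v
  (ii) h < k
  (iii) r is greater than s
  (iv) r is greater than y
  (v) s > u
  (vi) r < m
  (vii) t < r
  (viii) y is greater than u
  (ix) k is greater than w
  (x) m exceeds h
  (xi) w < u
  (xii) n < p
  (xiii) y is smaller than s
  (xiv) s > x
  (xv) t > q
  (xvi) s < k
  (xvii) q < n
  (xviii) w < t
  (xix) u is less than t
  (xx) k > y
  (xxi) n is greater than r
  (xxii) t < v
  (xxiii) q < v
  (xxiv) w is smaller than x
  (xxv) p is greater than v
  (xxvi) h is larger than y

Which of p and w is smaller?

w

w < u < y < s < r < n < p, by transitivity through u, y, s, r, n.
So w < p; w is the smaller of the two.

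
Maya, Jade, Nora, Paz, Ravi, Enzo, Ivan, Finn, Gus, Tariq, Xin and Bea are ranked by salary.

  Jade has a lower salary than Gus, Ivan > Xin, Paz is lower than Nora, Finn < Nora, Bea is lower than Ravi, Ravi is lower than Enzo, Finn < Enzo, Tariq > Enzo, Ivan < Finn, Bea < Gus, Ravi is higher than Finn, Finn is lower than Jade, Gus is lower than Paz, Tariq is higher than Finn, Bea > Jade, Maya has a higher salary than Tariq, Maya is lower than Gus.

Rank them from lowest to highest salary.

Each adjacent pair is fixed by a given relation: Xin < Ivan; Ivan < Finn; Finn < Jade; Jade < Bea; Bea < Ravi; Ravi < Enzo; Enzo < Tariq; Tariq < Maya; Maya < Gus; Gus < Paz; Paz < Nora. Chaining them end to end gives the full order.

Xin < Ivan < Finn < Jade < Bea < Ravi < Enzo < Tariq < Maya < Gus < Paz < Nora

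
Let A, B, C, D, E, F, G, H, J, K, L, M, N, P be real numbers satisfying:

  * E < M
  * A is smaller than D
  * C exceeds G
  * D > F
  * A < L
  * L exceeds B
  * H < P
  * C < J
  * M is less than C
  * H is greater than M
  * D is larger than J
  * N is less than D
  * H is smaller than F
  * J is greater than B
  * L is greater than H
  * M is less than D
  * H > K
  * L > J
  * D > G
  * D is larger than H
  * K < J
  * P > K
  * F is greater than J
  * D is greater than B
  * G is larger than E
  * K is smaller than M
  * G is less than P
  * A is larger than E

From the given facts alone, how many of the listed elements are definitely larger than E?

10

The elements the relations force above E are G, M, H, A, C, P, J, F, L, D — no chain reaches any other.
That is 10.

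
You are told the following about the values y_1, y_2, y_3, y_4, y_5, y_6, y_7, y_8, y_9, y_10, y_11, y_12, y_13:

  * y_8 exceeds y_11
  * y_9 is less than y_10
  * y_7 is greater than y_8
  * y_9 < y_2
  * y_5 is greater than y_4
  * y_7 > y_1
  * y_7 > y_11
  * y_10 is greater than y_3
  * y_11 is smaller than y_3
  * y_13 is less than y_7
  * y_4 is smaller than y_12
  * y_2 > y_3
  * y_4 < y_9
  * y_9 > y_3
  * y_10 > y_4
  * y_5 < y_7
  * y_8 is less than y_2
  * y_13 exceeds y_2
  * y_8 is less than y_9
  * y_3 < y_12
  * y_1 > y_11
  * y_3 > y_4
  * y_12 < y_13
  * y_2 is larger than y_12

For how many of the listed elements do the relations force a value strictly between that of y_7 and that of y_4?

The relations place y_4 below y_7. An element lies strictly between them when it is forced above y_4 and also forced below y_7.
Above y_4: {y_3, y_9, y_5, y_12, y_2, y_13, y_10}. Below y_7: {y_11, y_3, y_8, y_9, y_5, y_12, y_1, y_2, y_13}.
Intersection: {y_3, y_9, y_5, y_12, y_2, y_13} — 6.

6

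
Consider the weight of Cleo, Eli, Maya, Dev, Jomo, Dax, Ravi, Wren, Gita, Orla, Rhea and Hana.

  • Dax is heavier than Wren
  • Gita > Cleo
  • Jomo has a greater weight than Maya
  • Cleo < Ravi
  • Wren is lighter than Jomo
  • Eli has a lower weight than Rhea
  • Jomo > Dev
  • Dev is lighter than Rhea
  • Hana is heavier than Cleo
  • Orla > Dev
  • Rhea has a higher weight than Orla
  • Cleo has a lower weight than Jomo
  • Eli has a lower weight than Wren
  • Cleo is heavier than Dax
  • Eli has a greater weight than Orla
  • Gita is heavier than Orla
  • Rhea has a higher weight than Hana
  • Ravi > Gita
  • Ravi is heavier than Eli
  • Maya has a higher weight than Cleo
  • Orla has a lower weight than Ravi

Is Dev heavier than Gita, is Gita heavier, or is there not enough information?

Dev < Orla and Orla < Eli give Dev < Eli.
Then Eli < Wren extends the chain to Wren.
With Wren < Dax: Dev < Orla < Eli < Wren < Dax.
Then Dax < Cleo extends the chain to Cleo.
Then Cleo < Gita extends the chain to Gita.
So Gita is heavier.

Gita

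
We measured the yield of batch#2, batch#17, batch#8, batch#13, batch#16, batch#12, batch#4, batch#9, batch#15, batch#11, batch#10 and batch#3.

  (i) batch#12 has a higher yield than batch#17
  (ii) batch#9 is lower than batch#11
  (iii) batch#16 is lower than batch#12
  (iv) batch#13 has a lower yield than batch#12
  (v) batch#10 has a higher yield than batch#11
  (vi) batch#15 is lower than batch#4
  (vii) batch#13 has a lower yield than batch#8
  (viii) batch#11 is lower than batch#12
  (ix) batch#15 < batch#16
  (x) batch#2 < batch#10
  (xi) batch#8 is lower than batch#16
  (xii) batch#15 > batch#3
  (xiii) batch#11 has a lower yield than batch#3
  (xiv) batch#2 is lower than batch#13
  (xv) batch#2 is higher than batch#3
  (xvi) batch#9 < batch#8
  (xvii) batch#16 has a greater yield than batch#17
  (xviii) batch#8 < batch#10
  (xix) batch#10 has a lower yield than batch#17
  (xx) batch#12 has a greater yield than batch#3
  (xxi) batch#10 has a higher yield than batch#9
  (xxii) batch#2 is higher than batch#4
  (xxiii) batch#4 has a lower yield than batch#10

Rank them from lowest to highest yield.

The consecutive links are each given: batch#9 < batch#11; batch#11 < batch#3; batch#3 < batch#15; batch#15 < batch#4; batch#4 < batch#2; batch#2 < batch#13; batch#13 < batch#8; batch#8 < batch#10; batch#10 < batch#17; batch#17 < batch#16; batch#16 < batch#12.

batch#9 < batch#11 < batch#3 < batch#15 < batch#4 < batch#2 < batch#13 < batch#8 < batch#10 < batch#17 < batch#16 < batch#12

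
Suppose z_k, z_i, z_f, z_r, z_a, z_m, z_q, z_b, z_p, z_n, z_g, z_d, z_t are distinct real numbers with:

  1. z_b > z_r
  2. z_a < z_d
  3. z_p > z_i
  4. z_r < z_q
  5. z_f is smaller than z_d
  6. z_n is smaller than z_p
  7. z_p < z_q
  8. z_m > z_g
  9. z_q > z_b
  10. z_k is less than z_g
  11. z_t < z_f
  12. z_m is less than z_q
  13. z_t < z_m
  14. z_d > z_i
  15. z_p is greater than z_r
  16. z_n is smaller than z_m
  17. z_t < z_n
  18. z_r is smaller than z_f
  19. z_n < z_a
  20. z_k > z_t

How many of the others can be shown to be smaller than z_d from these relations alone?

From z_d the given relations immediately reach z_a, z_i, z_f.
From those, z_t, z_n, z_r — 6 in total.
No other element is forced below z_d by the given relations, so the count is 6.

6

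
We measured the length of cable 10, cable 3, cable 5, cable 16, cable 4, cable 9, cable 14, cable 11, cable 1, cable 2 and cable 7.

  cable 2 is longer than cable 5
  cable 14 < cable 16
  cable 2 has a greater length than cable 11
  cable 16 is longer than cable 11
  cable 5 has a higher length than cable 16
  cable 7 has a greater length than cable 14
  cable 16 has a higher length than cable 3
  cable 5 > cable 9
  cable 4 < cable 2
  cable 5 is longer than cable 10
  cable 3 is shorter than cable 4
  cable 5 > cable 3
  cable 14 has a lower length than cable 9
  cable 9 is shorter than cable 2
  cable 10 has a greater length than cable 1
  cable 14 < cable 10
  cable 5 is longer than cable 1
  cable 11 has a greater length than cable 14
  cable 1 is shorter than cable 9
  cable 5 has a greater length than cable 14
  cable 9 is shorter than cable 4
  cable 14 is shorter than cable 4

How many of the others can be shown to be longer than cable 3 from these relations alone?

4

Directly above cable 3: cable 16, cable 4, cable 5.
One step further: cable 2 (4 so far).
Nothing else is reachable above cable 3; 4 in all.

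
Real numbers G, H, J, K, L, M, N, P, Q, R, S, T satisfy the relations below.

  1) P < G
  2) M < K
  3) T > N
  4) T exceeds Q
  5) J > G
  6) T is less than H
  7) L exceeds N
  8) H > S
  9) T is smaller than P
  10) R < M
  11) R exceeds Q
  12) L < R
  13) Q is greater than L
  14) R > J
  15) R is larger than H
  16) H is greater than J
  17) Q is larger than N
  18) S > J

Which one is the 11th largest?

L

Piecing the relations together gives one ordering: N < L < Q < T < P < G < J < S < H < R < M < K.
The 11th largest is L.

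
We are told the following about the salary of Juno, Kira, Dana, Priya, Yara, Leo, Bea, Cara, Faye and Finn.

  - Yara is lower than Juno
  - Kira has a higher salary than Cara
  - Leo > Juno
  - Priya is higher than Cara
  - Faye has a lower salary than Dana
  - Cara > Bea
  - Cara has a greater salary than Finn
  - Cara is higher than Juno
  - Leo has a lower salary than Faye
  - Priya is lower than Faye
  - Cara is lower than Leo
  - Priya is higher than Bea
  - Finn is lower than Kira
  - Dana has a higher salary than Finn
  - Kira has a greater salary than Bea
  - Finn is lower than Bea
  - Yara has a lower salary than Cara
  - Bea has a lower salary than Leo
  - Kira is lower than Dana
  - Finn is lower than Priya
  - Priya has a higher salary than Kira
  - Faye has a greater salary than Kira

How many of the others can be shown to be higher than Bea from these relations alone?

Directly above Bea: Cara, Leo, Kira, Priya.
One step further: Faye, Dana (6 so far).
No other element is forced above Bea by the given relations, so the count is 6.

6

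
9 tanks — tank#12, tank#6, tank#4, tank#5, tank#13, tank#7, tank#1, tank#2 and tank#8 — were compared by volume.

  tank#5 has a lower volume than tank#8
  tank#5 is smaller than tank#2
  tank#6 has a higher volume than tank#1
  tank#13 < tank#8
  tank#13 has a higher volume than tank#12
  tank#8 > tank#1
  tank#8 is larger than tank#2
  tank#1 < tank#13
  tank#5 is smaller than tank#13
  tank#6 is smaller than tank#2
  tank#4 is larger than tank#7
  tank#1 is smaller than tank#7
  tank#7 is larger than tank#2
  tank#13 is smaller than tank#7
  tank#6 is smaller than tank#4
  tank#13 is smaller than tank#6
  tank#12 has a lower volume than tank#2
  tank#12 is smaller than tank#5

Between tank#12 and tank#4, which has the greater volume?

Link the given pairs in sequence: tank#12 < tank#5; tank#5 < tank#13; tank#13 < tank#6; tank#6 < tank#2; tank#2 < tank#7; tank#7 < tank#4.
Chaining these gives tank#12 < tank#5 < tank#13 < tank#6 < tank#2 < tank#7 < tank#4.
So tank#12 < tank#4; tank#4 is the larger of the two.

tank#4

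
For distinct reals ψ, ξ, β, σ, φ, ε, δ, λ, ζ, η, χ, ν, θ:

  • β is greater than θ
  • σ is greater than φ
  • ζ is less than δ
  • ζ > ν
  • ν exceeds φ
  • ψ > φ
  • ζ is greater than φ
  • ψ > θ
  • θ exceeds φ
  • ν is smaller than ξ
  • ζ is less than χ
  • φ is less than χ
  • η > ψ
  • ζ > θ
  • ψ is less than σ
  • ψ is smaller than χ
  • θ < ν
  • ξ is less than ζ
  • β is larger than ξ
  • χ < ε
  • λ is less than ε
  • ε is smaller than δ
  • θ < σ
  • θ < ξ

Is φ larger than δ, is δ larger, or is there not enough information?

Link the given pairs in sequence: φ < θ; θ < ν; ν < ξ; ξ < ζ; ζ < χ; χ < ε; ε < δ.
Together: φ < θ < ν < ξ < ζ < χ < ε < δ.
So δ is larger.

δ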